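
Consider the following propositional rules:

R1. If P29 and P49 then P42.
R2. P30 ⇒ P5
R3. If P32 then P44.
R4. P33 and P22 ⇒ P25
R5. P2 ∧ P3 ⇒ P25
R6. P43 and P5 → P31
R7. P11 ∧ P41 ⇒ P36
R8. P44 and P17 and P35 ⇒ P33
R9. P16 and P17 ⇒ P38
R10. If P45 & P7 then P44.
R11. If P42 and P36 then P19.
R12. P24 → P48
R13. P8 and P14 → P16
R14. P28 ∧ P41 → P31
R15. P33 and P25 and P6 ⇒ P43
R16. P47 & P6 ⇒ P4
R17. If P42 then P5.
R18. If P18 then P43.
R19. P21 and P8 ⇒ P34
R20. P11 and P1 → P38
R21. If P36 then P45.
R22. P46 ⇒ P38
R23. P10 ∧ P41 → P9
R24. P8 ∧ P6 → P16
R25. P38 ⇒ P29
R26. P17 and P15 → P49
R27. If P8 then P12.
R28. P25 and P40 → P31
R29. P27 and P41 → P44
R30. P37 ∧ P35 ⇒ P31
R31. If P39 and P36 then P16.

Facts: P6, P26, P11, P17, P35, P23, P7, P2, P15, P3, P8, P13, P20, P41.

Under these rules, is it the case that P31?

P25  (by R5: P2, P3)
P36  (by R7: P11, P41)
P45  (by R21: P36)
P16  (by R24: P8, P6)
P49  (by R26: P17, P15)
P38  (by R9: P16, P17)
P44  (by R10: P45, P7)
P29  (by R25: P38)
P42  (by R1: P29, P49)
P33  (by R8: P44, P17, P35)
P43  (by R15: P33, P25, P6)
P5  (by R17: P42)
P31  (by R6: P43, P5)

Yes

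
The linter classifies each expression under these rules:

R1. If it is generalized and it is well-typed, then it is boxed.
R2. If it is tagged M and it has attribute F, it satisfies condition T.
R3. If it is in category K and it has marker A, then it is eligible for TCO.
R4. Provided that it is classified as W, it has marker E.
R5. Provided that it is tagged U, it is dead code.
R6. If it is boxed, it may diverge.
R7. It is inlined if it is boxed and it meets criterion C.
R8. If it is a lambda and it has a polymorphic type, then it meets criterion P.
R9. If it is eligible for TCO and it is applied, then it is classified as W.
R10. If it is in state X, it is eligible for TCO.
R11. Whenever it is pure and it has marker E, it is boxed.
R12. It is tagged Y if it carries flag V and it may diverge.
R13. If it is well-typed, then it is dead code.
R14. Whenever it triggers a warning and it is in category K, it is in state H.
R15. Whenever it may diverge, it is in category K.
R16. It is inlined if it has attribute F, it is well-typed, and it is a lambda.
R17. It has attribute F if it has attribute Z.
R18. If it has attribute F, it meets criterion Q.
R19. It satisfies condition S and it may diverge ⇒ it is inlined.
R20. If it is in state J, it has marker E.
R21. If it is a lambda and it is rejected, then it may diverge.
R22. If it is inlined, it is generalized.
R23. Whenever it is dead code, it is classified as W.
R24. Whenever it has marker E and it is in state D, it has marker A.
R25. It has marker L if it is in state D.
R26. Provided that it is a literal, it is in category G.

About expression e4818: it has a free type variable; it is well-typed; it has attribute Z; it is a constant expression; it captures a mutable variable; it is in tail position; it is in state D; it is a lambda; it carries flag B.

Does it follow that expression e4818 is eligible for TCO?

By R13 (it is well-typed): it is dead code.
By R17 (it has attribute Z): it has attribute F.
By R23 (it is dead code): it is classified as W.
By R4 (it is classified as W): it has marker E.
By R16 (it has attribute F, it is well-typed, it is a lambda): it is inlined.
By R22 (it is inlined): it is generalized.
By R24 (it has marker E, it is in state D): it has marker A.
By R1 (it is generalized, it is well-typed): it is boxed.
By R6 (it is boxed): it may diverge.
By R15 (it may diverge): it is in category K.
By R3 (it is in category K, it has marker A): it is eligible for TCO.

Yes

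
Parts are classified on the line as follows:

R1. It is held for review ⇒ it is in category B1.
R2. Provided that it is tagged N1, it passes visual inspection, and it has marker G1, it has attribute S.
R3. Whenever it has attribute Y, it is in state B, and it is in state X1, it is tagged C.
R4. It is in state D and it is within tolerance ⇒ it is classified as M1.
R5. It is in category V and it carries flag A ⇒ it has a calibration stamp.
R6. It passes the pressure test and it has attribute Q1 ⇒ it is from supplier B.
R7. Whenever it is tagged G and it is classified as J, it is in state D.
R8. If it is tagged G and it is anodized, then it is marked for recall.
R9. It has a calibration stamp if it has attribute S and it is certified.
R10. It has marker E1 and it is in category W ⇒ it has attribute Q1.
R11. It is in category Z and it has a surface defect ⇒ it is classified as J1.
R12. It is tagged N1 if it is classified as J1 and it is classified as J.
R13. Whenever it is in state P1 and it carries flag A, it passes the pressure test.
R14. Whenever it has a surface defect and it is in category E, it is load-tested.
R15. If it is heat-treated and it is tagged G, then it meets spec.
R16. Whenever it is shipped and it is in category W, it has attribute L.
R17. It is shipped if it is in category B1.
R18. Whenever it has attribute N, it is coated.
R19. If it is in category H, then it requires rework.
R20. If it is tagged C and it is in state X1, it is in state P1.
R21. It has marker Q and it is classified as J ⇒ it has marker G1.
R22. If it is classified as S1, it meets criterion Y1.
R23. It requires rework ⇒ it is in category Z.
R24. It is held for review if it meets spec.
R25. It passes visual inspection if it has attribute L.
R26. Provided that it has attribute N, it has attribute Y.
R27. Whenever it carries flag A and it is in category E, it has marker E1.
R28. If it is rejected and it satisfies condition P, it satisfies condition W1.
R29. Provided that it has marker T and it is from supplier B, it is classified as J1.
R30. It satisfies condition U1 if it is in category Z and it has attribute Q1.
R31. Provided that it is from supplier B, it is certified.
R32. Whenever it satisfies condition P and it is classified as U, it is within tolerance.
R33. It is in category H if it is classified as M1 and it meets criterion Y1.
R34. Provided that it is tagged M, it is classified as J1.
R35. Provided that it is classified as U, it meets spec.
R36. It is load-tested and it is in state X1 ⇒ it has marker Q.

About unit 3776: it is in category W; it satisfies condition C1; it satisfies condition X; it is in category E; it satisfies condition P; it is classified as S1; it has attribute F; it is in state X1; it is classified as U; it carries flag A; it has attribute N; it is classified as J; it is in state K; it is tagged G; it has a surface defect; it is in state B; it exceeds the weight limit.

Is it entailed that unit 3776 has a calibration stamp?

By R7 (it is tagged G, it is classified as J): it is in state D.
By R14 (it has a surface defect, it is in category E): it is load-tested.
By R22 (it is classified as S1): it meets criterion Y1.
By R26 (it has attribute N): it has attribute Y.
By R27 (it carries flag A, it is in category E): it has marker E1.
By R32 (it satisfies condition P, it is classified as U): it is within tolerance.
By R35 (it is classified as U): it meets spec.
By R36 (it is load-tested, it is in state X1): it has marker Q.
By R3 (it has attribute Y, it is in state B, it is in state X1): it is tagged C.
By R4 (it is in state D, it is within tolerance): it is classified as M1.
By R10 (it has marker E1, it is in category W): it has attribute Q1.
By R20 (it is tagged C, it is in state X1): it is in state P1.
By R21 (it has marker Q, it is classified as J): it has marker G1.
By R24 (it meets spec): it is held for review.
By R33 (it is classified as M1, it meets criterion Y1): it is in category H.
By R1 (it is held for review): it is in category B1.
By R13 (it is in state P1, it carries flag A): it passes the pressure test.
By R17 (it is in category B1): it is shipped.
By R19 (it is in category H): it requires rework.
By R23 (it requires rework): it is in category Z.
By R6 (it passes the pressure test, it has attribute Q1): it is from supplier B.
By R11 (it is in category Z, it has a surface defect): it is classified as J1.
By R12 (it is classified as J1, it is classified as J): it is tagged N1.
By R16 (it is shipped, it is in category W): it has attribute L.
By R25 (it has attribute L): it passes visual inspection.
By R31 (it is from supplier B): it is certified.
By R2 (it is tagged N1, it passes visual inspection, it has marker G1): it has attribute S.
By R9 (it has attribute S, it is certified): it has a calibration stamp.

Yes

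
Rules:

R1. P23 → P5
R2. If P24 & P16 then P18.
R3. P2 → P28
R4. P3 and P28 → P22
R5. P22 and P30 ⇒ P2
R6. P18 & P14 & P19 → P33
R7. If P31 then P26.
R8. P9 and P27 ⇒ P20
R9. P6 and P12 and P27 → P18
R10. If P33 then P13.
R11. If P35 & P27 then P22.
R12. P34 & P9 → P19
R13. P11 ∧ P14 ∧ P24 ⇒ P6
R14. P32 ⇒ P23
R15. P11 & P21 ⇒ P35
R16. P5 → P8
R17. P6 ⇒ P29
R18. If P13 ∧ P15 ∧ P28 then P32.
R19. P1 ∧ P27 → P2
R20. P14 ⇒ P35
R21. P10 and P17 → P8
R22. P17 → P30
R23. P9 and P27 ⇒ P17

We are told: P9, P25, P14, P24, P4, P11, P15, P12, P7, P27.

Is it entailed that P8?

No

Forward chaining from the given facts derives: P20, P6, P29, P35, P17, P18, P22, P30, P2, P28.
Rules concluding P8: R16 needs P5; R21 needs P10 — none of these are established.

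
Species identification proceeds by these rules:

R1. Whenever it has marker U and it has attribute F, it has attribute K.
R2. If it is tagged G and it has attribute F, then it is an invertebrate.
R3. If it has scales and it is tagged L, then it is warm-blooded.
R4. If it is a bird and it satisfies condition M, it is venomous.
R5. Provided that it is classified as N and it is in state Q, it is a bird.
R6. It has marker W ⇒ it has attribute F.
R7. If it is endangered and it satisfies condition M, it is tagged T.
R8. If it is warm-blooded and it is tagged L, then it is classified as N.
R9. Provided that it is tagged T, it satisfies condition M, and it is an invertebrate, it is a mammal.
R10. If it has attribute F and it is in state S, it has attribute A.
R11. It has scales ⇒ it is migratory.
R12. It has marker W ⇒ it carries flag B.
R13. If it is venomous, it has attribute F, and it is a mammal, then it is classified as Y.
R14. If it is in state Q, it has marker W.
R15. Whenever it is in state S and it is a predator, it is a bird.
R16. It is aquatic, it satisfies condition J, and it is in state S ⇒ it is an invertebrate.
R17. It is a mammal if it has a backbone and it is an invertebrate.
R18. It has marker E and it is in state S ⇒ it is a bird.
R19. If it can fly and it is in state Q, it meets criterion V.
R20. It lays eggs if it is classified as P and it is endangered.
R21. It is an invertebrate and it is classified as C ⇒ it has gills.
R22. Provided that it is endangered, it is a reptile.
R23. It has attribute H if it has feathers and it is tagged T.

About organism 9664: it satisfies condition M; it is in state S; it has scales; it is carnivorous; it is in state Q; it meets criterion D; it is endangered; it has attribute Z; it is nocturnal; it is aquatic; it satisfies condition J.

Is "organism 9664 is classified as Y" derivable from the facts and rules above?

Forward chaining from the given facts derives: is tagged T, is migratory, has marker W, is an invertebrate, is a reptile, has attribute F, is a mammal, has attribute A, carries flag B.
The only rule concluding "it is classified as Y" is R13, which needs "it is venomous"; that is never established.

No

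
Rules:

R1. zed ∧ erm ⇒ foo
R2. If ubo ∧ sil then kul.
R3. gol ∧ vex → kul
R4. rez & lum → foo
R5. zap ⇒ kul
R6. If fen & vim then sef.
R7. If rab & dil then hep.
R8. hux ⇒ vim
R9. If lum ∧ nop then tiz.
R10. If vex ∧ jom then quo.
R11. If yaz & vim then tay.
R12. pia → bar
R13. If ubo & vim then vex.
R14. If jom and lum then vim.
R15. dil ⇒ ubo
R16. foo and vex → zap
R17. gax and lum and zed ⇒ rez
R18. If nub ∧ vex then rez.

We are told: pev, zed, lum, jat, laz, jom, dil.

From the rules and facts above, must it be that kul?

Forward chaining from the given facts derives: vim, ubo, vex, quo.
Rules concluding kul: R2 needs sil; R3 needs gol; R5 needs zap — none of these are established.

No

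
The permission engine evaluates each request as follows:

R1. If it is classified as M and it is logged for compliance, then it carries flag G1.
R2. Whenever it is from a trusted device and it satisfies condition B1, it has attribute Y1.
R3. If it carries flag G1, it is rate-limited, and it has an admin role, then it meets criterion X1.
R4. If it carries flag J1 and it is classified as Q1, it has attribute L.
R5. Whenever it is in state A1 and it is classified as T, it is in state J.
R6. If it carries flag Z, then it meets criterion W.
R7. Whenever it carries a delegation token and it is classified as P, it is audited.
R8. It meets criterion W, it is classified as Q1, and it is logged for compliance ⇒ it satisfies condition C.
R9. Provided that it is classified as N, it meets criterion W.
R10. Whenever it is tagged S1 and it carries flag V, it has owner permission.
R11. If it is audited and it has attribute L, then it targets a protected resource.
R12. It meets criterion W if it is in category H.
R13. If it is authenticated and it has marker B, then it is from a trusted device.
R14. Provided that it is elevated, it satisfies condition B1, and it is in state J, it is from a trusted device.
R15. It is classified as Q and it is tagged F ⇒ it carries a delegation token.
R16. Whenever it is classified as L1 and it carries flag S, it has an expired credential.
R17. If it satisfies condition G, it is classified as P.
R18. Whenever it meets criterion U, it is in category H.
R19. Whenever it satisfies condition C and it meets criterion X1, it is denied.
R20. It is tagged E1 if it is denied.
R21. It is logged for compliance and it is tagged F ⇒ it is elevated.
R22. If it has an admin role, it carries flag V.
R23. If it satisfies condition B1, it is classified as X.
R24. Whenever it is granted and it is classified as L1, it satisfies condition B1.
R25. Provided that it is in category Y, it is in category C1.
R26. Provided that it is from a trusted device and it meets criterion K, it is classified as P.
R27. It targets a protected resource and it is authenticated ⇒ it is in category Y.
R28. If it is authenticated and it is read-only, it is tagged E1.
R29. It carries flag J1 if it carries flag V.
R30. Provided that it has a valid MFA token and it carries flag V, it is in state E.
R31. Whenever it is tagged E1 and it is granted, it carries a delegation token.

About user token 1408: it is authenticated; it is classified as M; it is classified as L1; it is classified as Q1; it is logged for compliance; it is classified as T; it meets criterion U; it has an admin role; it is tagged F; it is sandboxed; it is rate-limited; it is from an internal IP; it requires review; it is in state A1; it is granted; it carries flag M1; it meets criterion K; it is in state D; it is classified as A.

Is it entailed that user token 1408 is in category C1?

By R1 (it is classified as M, it is logged for compliance): it carries flag G1.
By R3 (it carries flag G1, it is rate-limited, it has an admin role): it meets criterion X1.
By R5 (it is in state A1, it is classified as T): it is in state J.
By R18 (it meets criterion U): it is in category H.
By R21 (it is logged for compliance, it is tagged F): it is elevated.
By R22 (it has an admin role): it carries flag V.
By R24 (it is granted, it is classified as L1): it satisfies condition B1.
By R29 (it carries flag V): it carries flag J1.
By R4 (it carries flag J1, it is classified as Q1): it has attribute L.
By R12 (it is in category H): it meets criterion W.
By R14 (it is elevated, it satisfies condition B1, it is in state J): it is from a trusted device.
By R26 (it is from a trusted device, it meets criterion K): it is classified as P.
By R8 (it meets criterion W, it is classified as Q1, it is logged for compliance): it satisfies condition C.
By R19 (it satisfies condition C, it meets criterion X1): it is denied.
By R20 (it is denied): it is tagged E1.
By R31 (it is tagged E1, it is granted): it carries a delegation token.
By R7 (it carries a delegation token, it is classified as P): it is audited.
By R11 (it is audited, it has attribute L): it targets a protected resource.
By R27 (it targets a protected resource, it is authenticated): it is in category Y.
By R25 (it is in category Y): it is in category C1.

Yes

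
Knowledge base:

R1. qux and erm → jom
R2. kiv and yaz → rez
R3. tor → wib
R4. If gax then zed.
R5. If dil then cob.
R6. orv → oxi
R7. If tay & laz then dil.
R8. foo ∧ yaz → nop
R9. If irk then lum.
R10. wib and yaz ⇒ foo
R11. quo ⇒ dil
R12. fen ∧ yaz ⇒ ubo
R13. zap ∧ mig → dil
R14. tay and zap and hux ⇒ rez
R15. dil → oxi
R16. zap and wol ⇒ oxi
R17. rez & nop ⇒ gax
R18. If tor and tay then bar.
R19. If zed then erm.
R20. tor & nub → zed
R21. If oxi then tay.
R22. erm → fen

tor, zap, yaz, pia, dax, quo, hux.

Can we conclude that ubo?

Yes

wib  (by R3: tor)
foo  (by R10: wib, yaz)
dil  (by R11: quo)
oxi  (by R15: dil)
tay  (by R21: oxi)
nop  (by R8: foo, yaz)
rez  (by R14: tay, zap, hux)
gax  (by R17: rez, nop)
zed  (by R4: gax)
erm  (by R19: zed)
fen  (by R22: erm)
ubo  (by R12: fen, yaz)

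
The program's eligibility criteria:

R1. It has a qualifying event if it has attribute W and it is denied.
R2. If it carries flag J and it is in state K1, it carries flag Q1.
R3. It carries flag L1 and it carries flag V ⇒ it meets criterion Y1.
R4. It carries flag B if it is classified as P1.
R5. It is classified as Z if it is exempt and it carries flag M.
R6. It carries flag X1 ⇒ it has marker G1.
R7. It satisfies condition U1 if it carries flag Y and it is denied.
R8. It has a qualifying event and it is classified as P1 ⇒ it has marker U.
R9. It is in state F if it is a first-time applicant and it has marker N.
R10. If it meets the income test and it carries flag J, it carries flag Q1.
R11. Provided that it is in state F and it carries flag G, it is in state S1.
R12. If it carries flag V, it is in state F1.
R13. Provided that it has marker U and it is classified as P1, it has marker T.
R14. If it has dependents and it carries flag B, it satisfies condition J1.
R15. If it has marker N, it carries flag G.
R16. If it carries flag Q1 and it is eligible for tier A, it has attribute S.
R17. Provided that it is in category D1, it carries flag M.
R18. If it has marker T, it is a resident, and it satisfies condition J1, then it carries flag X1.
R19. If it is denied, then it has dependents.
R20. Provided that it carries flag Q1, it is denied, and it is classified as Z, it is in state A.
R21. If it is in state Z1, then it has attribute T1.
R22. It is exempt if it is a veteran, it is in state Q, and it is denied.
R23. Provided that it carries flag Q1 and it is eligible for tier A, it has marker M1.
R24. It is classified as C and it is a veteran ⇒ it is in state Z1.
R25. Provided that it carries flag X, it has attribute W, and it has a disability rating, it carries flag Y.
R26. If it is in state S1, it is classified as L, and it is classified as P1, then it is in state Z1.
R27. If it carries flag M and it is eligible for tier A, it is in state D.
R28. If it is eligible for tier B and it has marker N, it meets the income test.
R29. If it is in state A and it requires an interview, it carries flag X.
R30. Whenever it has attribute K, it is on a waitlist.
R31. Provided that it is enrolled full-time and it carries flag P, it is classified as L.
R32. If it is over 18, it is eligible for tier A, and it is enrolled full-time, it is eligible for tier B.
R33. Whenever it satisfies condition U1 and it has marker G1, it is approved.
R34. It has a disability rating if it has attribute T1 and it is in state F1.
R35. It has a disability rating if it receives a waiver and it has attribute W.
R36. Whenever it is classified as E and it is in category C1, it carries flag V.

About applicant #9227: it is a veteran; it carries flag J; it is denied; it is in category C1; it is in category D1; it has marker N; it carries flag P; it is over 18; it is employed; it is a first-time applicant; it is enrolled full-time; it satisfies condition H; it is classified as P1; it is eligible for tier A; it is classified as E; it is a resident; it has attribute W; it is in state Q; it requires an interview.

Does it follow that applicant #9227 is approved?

Yes

By R1 (it has attribute W, it is denied): it has a qualifying event.
By R4 (it is classified as P1): it carries flag B.
By R8 (it has a qualifying event, it is classified as P1): it has marker U.
By R9 (it is a first-time applicant, it has marker N): it is in state F.
By R13 (it has marker U, it is classified as P1): it has marker T.
By R15 (it has marker N): it carries flag G.
By R17 (it is in category D1): it carries flag M.
By R19 (it is denied): it has dependents.
By R22 (it is a veteran, it is in state Q, it is denied): it is exempt.
By R31 (it is enrolled full-time, it carries flag P): it is classified as L.
By R32 (it is over 18, it is eligible for tier A, it is enrolled full-time): it is eligible for tier B.
By R36 (it is classified as E, it is in category C1): it carries flag V.
By R5 (it is exempt, it carries flag M): it is classified as Z.
By R11 (it is in state F, it carries flag G): it is in state S1.
By R12 (it carries flag V): it is in state F1.
By R14 (it has dependents, it carries flag B): it satisfies condition J1.
By R18 (it has marker T, it is a resident, it satisfies condition J1): it carries flag X1.
By R26 (it is in state S1, it is classified as L, it is classified as P1): it is in state Z1.
By R28 (it is eligible for tier B, it has marker N): it meets the income test.
By R6 (it carries flag X1): it has marker G1.
By R10 (it meets the income test, it carries flag J): it carries flag Q1.
By R20 (it carries flag Q1, it is denied, it is classified as Z): it is in state A.
By R21 (it is in state Z1): it has attribute T1.
By R29 (it is in state A, it requires an interview): it carries flag X.
By R34 (it has attribute T1, it is in state F1): it has a disability rating.
By R25 (it carries flag X, it has attribute W, it has a disability rating): it carries flag Y.
By R7 (it carries flag Y, it is denied): it satisfies condition U1.
By R33 (it satisfies condition U1, it has marker G1): it is approved.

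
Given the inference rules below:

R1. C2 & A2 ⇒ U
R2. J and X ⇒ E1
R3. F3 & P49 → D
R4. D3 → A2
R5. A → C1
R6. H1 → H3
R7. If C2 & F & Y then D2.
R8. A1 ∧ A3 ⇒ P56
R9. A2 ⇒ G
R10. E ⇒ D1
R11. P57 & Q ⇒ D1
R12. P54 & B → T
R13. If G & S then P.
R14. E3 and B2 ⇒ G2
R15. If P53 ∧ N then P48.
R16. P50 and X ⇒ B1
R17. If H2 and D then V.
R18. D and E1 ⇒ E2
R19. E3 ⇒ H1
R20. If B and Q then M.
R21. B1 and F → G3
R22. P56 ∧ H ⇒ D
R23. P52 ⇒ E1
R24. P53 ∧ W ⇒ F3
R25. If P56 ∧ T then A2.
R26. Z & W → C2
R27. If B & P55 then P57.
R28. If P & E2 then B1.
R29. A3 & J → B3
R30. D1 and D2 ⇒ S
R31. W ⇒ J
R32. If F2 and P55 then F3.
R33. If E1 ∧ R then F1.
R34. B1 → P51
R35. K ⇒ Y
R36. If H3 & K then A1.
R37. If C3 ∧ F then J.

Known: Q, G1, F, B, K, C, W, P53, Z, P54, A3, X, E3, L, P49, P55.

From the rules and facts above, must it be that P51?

T  (by R12: P54, B)
H1  (by R19: E3)
F3  (by R24: P53, W)
C2  (by R26: Z, W)
P57  (by R27: B, P55)
J  (by R31: W)
Y  (by R35: K)
E1  (by R2: J, X)
D  (by R3: F3, P49)
H3  (by R6: H1)
D2  (by R7: C2, F, Y)
D1  (by R11: P57, Q)
E2  (by R18: D, E1)
S  (by R30: D1, D2)
A1  (by R36: H3, K)
P56  (by R8: A1, A3)
A2  (by R25: P56, T)
G  (by R9: A2)
P  (by R13: G, S)
B1  (by R28: P, E2)
P51  (by R34: B1)

Yes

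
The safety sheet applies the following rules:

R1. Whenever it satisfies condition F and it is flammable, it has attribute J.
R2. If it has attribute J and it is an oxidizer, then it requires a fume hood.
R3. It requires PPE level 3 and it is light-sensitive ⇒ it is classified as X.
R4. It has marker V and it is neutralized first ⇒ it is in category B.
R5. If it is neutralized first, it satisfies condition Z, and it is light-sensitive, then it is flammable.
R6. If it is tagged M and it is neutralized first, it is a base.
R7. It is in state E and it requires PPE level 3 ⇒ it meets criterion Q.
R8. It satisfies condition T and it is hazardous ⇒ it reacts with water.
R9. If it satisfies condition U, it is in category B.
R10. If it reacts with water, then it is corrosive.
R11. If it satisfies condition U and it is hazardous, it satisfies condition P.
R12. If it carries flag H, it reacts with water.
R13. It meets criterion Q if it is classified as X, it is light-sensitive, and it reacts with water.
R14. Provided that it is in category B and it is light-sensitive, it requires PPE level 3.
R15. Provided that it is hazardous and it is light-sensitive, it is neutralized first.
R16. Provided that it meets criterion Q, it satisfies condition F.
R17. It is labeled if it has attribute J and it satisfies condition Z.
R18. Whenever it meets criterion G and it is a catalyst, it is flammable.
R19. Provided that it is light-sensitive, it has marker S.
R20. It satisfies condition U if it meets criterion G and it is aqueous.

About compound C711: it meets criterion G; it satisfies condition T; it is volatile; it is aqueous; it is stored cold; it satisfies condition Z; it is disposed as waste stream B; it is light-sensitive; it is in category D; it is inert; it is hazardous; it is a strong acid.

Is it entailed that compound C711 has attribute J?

Yes

By R8 (it satisfies condition T, it is hazardous): it reacts with water.
By R15 (it is hazardous, it is light-sensitive): it is neutralized first.
By R20 (it meets criterion G, it is aqueous): it satisfies condition U.
By R5 (it is neutralized first, it satisfies condition Z, it is light-sensitive): it is flammable.
By R9 (it satisfies condition U): it is in category B.
By R14 (it is in category B, it is light-sensitive): it requires PPE level 3.
By R3 (it requires PPE level 3, it is light-sensitive): it is classified as X.
By R13 (it is classified as X, it is light-sensitive, it reacts with water): it meets criterion Q.
By R16 (it meets criterion Q): it satisfies condition F.
By R1 (it satisfies condition F, it is flammable): it has attribute J.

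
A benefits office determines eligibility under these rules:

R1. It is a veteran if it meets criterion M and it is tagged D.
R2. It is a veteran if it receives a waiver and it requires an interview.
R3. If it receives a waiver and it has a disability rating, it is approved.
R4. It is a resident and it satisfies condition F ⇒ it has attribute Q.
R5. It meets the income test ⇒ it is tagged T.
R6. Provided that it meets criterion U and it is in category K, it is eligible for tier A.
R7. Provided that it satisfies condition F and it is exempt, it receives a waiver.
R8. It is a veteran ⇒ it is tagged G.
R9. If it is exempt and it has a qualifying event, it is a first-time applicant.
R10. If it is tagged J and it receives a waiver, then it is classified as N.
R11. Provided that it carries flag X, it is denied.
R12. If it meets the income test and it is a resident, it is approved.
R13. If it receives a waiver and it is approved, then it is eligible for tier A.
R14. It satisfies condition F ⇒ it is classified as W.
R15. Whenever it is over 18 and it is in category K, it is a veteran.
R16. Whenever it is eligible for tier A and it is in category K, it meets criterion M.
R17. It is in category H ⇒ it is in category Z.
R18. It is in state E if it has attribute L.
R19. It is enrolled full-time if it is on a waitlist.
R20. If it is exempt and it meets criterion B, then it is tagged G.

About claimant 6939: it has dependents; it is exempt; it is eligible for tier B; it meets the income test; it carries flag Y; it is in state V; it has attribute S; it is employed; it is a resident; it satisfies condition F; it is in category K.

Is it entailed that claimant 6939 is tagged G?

No

Forward chaining from the given facts derives: has attribute Q, is tagged T, receives a waiver, is approved, is eligible for tier A, is classified as W, meets criterion M.
Rules concluding "it is tagged G": R8 needs "it is a veteran"; R20 needs "it meets criterion B" — none of these are established.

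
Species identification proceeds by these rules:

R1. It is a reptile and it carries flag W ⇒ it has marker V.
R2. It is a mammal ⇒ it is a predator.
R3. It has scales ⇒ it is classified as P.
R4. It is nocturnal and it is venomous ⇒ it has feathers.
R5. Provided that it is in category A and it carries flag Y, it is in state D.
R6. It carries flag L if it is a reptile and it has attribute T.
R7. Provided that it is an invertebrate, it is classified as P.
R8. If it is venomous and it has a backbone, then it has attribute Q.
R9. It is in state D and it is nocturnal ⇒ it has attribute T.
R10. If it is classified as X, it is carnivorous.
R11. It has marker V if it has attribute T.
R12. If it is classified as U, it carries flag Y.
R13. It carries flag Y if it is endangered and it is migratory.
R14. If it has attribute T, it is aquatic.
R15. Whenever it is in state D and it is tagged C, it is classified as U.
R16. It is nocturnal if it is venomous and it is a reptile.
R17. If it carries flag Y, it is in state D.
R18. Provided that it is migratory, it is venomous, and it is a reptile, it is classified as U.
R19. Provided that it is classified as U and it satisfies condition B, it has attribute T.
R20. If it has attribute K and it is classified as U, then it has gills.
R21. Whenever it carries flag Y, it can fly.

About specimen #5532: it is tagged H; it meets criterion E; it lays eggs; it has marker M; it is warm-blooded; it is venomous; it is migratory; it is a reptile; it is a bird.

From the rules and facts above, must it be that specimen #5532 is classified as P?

No

Forward chaining from the given facts derives: is nocturnal, is classified as U, has feathers, carries flag Y, is in state D, can fly, has attribute T, has marker V, is aquatic, carries flag L.
Rules concluding "it is classified as P": R3 needs "it has scales"; R7 needs "it is an invertebrate" — none of these are established.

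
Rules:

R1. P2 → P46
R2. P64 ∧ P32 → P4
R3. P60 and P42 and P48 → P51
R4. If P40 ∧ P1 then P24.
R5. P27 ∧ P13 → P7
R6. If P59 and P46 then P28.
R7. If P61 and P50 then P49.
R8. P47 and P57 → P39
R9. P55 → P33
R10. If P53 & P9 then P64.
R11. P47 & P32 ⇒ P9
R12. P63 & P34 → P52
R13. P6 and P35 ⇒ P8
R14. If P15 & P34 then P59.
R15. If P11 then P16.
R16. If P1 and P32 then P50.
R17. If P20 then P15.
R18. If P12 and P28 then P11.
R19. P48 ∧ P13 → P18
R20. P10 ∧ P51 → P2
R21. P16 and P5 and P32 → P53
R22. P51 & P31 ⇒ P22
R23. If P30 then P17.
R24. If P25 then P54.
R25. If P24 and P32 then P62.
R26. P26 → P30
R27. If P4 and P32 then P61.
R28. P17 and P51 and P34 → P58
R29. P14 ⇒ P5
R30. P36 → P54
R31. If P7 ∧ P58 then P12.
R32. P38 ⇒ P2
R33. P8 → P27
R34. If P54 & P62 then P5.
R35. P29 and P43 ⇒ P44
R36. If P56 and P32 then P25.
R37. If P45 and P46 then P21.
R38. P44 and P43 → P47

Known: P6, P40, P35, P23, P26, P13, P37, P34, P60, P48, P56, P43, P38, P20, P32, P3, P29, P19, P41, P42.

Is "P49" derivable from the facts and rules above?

No

Forward chaining from the given facts derives: P51, P8, P15, P18, P30, P2, P27, P44, P25, P47, P46, P7, P9, P59, P17, P54, P58, P12, P28, P11, P16.
The only rule concluding P49 is R7, which needs P61; that is never established.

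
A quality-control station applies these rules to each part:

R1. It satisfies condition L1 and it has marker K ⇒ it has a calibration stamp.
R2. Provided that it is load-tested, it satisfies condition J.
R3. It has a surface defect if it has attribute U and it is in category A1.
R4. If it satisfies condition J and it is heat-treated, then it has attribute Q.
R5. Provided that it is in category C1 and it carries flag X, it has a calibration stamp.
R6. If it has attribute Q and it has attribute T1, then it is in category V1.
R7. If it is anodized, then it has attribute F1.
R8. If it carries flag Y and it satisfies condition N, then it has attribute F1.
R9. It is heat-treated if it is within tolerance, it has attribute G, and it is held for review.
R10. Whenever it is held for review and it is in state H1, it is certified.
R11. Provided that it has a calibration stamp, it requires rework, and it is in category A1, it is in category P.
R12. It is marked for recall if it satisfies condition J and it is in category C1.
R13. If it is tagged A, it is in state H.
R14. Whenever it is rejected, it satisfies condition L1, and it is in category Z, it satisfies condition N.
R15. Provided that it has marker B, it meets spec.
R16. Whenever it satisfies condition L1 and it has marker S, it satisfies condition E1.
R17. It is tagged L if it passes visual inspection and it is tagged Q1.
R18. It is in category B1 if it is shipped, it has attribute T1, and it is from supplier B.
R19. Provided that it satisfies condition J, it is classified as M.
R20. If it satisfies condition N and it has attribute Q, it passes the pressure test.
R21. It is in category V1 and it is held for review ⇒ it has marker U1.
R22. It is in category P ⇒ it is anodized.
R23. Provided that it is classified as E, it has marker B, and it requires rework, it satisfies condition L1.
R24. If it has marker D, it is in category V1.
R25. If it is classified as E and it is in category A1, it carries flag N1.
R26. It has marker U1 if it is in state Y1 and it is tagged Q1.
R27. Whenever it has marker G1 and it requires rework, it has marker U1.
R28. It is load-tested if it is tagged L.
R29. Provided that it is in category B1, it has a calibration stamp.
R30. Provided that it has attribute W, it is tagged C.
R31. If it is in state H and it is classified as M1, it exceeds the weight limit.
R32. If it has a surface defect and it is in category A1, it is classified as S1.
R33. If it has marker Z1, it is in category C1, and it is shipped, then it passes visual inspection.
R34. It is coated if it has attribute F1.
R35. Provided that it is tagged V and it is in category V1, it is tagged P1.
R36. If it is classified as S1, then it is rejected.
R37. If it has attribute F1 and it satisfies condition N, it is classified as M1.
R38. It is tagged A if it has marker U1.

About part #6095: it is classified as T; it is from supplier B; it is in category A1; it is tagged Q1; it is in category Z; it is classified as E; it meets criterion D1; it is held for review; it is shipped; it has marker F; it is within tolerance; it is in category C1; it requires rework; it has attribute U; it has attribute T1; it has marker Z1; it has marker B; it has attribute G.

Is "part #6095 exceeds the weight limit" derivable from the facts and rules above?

By R3 (it has attribute U, it is in category A1): it has a surface defect.
By R9 (it is within tolerance, it has attribute G, it is held for review): it is heat-treated.
By R18 (it is shipped, it has attribute T1, it is from supplier B): it is in category B1.
By R23 (it is classified as E, it has marker B, it requires rework): it satisfies condition L1.
By R29 (it is in category B1): it has a calibration stamp.
By R32 (it has a surface defect, it is in category A1): it is classified as S1.
By R33 (it has marker Z1, it is in category C1, it is shipped): it passes visual inspection.
By R36 (it is classified as S1): it is rejected.
By R11 (it has a calibration stamp, it requires rework, it is in category A1): it is in category P.
By R14 (it is rejected, it satisfies condition L1, it is in category Z): it satisfies condition N.
By R17 (it passes visual inspection, it is tagged Q1): it is tagged L.
By R22 (it is in category P): it is anodized.
By R28 (it is tagged L): it is load-tested.
By R2 (it is load-tested): it satisfies condition J.
By R4 (it satisfies condition J, it is heat-treated): it has attribute Q.
By R6 (it has attribute Q, it has attribute T1): it is in category V1.
By R7 (it is anodized): it has attribute F1.
By R21 (it is in category V1, it is held for review): it has marker U1.
By R37 (it has attribute F1, it satisfies condition N): it is classified as M1.
By R38 (it has marker U1): it is tagged A.
By R13 (it is tagged A): it is in state H.
By R31 (it is in state H, it is classified as M1): it exceeds the weight limit.

Yes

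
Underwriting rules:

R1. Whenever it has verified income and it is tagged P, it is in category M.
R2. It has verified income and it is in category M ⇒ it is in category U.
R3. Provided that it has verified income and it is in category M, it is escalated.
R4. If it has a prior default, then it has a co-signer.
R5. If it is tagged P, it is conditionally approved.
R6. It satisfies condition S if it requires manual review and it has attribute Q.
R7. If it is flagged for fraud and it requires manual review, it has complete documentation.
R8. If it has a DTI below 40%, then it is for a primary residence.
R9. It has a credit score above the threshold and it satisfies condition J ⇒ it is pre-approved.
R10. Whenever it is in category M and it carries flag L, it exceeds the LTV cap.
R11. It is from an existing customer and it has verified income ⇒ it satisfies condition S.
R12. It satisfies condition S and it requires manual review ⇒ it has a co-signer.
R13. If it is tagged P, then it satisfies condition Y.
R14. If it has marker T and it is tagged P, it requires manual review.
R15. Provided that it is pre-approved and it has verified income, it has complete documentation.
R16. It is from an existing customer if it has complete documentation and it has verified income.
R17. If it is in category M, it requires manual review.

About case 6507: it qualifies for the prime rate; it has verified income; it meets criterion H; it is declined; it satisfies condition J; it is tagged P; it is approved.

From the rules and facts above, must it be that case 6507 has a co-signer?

Forward chaining from the given facts derives: is in category M, is in category U, is escalated, is conditionally approved, satisfies condition Y, requires manual review.
Rules concluding "it has a co-signer": R4 needs "it has a prior default"; R12 needs "it satisfies condition S" — none of these are established.

No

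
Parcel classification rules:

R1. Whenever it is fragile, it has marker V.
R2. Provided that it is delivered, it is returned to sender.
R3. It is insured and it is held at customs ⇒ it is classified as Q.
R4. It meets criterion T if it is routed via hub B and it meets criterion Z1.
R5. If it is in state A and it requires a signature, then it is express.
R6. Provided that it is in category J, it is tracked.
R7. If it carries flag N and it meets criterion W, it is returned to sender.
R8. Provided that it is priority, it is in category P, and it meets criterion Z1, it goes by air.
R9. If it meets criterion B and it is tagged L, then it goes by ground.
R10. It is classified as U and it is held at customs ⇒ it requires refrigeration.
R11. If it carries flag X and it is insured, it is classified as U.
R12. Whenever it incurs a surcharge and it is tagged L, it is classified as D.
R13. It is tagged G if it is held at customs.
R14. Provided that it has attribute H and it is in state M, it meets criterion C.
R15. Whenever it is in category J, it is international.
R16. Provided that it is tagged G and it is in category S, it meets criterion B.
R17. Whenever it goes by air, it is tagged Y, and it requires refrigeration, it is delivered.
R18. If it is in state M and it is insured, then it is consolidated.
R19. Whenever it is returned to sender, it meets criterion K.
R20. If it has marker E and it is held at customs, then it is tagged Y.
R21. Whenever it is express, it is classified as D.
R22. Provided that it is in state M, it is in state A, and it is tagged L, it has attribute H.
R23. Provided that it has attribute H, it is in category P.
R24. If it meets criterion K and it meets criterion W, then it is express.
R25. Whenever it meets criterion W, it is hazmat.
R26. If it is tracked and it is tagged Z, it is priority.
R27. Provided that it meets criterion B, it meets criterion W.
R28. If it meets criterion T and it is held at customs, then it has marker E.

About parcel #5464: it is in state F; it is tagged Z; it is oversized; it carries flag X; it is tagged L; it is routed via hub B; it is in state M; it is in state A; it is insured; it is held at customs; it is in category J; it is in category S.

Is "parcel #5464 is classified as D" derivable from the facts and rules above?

Forward chaining from the given facts derives: is classified as Q, is tracked, is classified as U, is tagged G, is international, meets criterion B, is consolidated, has attribute H, is in category P, is priority, meets criterion W, goes by ground, requires refrigeration, meets criterion C, is hazmat.
Rules concluding "it is classified as D": R12 needs "it incurs a surcharge"; R21 needs "it is express" — none of these are established.

No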